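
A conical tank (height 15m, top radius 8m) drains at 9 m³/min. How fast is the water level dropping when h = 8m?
2025/(4096π) ≈ 0.1574 m/min

r/h = 8/15, so r = (8/15)h
V = (1/3)πr²h = (1/3)π((8/15)h)²h = (64/675)πh³
dV/dh = (64/225)πh²
dh/dt = (dV/dt)/(dV/dh) = -9/((64/225)π·8²) = -2025/(4096π) m/min
The level is dropping at 2025/(4096π) ≈ 0.1574 m/min.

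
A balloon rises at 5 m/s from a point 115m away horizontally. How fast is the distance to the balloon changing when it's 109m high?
545√25106/25106 ≈ 3.44 m/s

z² = 115² + y²
z = √(115² + 109²) = √25106
dz/dt = y/z · dy/dt = 109/√25106 · 5 = 545√25106/25106 ≈ 3.44 m/s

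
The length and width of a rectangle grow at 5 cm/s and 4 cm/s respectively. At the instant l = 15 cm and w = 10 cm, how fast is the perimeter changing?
18 cm/s

P = 2(l + w)
dP/dt = 2(dl/dt + dw/dt) = 2(5 + 4) = 18 cm/s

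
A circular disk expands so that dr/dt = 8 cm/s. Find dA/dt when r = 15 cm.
240π cm²/s

A = πr²
dA/dt = 2πr · dr/dt = 2π(15)(8) = 240π cm²/s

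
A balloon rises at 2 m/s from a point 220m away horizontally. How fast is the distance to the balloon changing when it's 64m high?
32√3281/3281 ≈ 0.5587 m/s

z² = 220² + y²
z = √(220² + 64²) = 4√3281
dz/dt = y/z · dy/dt = 64/(4√3281) · 2 = 32√3281/3281 ≈ 0.5587 m/s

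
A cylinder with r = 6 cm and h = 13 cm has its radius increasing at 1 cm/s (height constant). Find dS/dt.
50π cm²/s

S = 2πrh + 2πr² (lateral + bases)
dS/dt = (2πh + 4πr)·dr/dt = (2π·13 + 4π·6)·1
= 50π cm²/s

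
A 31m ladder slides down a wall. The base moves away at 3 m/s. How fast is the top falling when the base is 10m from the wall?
10√861/287 ≈ 1.022 m/s

x² + y² = 31²
2x·dx/dt + 2y·dy/dt = 0
dy/dt = -x/y · dx/dt = -10/√861 · 3 = -10√861/287 m/s
The top is descending at 10√861/287 ≈ 1.022 m/s.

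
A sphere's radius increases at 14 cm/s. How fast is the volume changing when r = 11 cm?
6776π cm³/s

V = (4/3)πr³
dV/dt = dV/dr · dr/dt = 4πr² · 14
At r = 11: dV/dt = 6776π cm³/s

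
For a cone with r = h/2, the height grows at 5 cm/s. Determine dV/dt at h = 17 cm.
1445π/4 cm³/s

V = (1/3)π(h/2)²h = πh³/12
dV/dt = πh²/4 · 5
At h = 17: dV/dt = 1445π/4 cm³/s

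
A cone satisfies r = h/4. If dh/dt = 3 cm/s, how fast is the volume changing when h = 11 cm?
363π/16 cm³/s

V = (1/3)π(h/4)²h = πh³/48
dV/dt = πh²/16 · 3
At h = 11: dV/dt = 363π/16 cm³/s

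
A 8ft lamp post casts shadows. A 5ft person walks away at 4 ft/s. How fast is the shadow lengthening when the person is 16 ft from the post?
20/3 ft/s

By similar triangles: 8/(x+s) = 5/s
Solving: s = 5x/3
ds/dt = 5/3 · dx/dt = 5/3 · 4 = 20/3 ft/s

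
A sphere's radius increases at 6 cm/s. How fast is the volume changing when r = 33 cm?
26136π cm³/s

V = (4/3)πr³
dV/dt = dV/dr · dr/dt = 4πr² · 6
At r = 33: dV/dt = 26136π cm³/s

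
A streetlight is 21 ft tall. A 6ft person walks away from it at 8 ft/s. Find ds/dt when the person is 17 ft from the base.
16/5 ft/s

By similar triangles: 21/(x+s) = 6/s
Solving: s = 6x/15
ds/dt = 6/15 · dx/dt = 2/5 · 8 = 16/5 ft/s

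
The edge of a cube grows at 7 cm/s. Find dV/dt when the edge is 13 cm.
3549 cm³/s

V = s³
dV/dt = 3s² · ds/dt = 3·13²·7 = 3549 cm³/s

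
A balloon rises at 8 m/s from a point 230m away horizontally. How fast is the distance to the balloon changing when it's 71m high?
568√57941/57941 ≈ 2.36 m/s

z² = 230² + y²
z = √(230² + 71²) = √57941
dz/dt = y/z · dy/dt = 71/√57941 · 8 = 568√57941/57941 ≈ 2.36 m/s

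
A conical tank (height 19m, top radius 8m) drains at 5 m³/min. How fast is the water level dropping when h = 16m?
1805/(16384π) ≈ 0.03507 m/min

r/h = 8/19, so r = (8/19)h
V = (1/3)πr²h = (1/3)π((8/19)h)²h = (64/1083)πh³
dV/dh = (64/361)πh²
dh/dt = (dV/dt)/(dV/dh) = -5/((64/361)π·16²) = -1805/(16384π) m/min
The level is dropping at 1805/(16384π) ≈ 0.03507 m/min.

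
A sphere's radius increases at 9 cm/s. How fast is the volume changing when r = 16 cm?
9216π cm³/s

V = (4/3)πr³
dV/dt = dV/dr · dr/dt = 4πr² · 9
At r = 16: dV/dt = 9216π cm³/s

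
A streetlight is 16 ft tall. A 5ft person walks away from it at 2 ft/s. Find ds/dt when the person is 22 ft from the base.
10/11 ft/s

By similar triangles: 16/(x+s) = 5/s
Solving: s = 5x/11
ds/dt = 5/11 · dx/dt = 5/11 · 2 = 10/11 ft/s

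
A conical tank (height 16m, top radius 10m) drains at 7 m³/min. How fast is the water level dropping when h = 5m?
448/(625π) ≈ 0.2282 m/min

r/h = 10/16, so r = (5/8)h
V = (1/3)πr²h = (1/3)π((5/8)h)²h = (25/192)πh³
dV/dh = (25/64)πh²
dh/dt = (dV/dt)/(dV/dh) = -7/((25/64)π·5²) = -448/(625π) m/min
The level is dropping at 448/(625π) ≈ 0.2282 m/min.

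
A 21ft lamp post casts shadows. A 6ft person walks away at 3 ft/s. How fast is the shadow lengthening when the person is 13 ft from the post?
6/5 ft/s

By similar triangles: 21/(x+s) = 6/s
Solving: s = 6x/15
ds/dt = 6/15 · dx/dt = 2/5 · 3 = 6/5 ft/s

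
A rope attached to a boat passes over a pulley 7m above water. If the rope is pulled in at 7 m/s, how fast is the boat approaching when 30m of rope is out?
210√851/851 ≈ 7.199 m/s

rope² = x² + 7²
x = √(30² - 7²) = √851
dx/dt = (rope/x) · d(rope)/dt = (30/√851) · (-7) = -210√851/851 m/s
The boat approaches at 210√851/851 ≈ 7.199 m/s.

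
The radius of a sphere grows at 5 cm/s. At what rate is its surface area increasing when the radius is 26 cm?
1040π cm²/s

S = 4πr²
dS/dt = dS/dr · dr/dt = 8πr · 5
At r = 26: dS/dt = 1040π cm²/s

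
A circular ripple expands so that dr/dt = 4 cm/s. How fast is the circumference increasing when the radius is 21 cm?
8π cm/s

C = 2πr
dC/dt = 2π · dr/dt = 2π · 4 = 8π cm/s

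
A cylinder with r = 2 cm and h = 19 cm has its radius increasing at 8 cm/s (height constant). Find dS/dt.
368π cm²/s

S = 2πrh + 2πr² (lateral + bases)
dS/dt = (2πh + 4πr)·dr/dt = (2π·19 + 4π·2)·8
= 368π cm²/s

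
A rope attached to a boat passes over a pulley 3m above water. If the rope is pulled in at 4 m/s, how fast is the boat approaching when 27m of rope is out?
9√5/5 ≈ 4.025 m/s

rope² = x² + 3²
x = √(27² - 3²) = 12√5
dx/dt = (rope/x) · d(rope)/dt = (27/(12√5)) · (-4) = -9√5/5 m/s
The boat approaches at 9√5/5 ≈ 4.025 m/s.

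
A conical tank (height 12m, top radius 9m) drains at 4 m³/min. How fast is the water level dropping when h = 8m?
1/(9π) ≈ 0.03537 m/min

r/h = 9/12, so r = (3/4)h
V = (1/3)πr²h = (1/3)π((3/4)h)²h = (3/16)πh³
dV/dh = (9/16)πh²
dh/dt = (dV/dt)/(dV/dh) = -4/((9/16)π·8²) = -1/(9π) m/min
The level is dropping at 1/(9π) ≈ 0.03537 m/min.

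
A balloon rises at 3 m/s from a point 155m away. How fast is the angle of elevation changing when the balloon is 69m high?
0.016154 rad/s

tan(θ) = y/155
sec²(θ) · dθ/dt = (1/155) · dy/dt
dθ/dt = cos²(θ)/155 · 3 = 155/(155² + 69²) · 3
dθ/dt = 0.016154 rad/s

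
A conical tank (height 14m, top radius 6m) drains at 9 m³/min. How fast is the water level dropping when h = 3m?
49/(9π) ≈ 1.733 m/min

r/h = 6/14, so r = (3/7)h
V = (1/3)πr²h = (1/3)π((3/7)h)²h = (3/49)πh³
dV/dh = (9/49)πh²
dh/dt = (dV/dt)/(dV/dh) = -9/((9/49)π·3²) = -49/(9π) m/min
The level is dropping at 49/(9π) ≈ 1.733 m/min.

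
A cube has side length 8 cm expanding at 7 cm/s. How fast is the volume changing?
1344 cm³/s

V = s³
dV/dt = 3s² · ds/dt = 3·8²·7 = 1344 cm³/s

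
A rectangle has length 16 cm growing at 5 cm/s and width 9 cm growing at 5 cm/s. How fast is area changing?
125 cm²/s

A = lw
dA/dt = w·dl/dt + l·dw/dt = 9·5 + 16·5 = 125 cm²/s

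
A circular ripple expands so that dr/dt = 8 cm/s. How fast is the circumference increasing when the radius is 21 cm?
16π cm/s

C = 2πr
dC/dt = 2π · dr/dt = 2π · 8 = 16π cm/s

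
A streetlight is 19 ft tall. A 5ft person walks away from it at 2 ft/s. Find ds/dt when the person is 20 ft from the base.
5/7 ft/s

By similar triangles: 19/(x+s) = 5/s
Solving: s = 5x/14
ds/dt = 5/14 · dx/dt = 5/14 · 2 = 5/7 ft/s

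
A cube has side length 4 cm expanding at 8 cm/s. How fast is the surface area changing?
384 cm²/s

A = 6s²
dA/dt = 12s · ds/dt = 12·4·8 = 384 cm²/s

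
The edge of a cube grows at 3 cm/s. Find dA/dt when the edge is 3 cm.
108 cm²/s

A = 6s²
dA/dt = 12s · ds/dt = 12·3·3 = 108 cm²/s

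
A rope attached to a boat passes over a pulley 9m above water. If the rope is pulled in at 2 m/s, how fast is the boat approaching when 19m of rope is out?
19√70/70 ≈ 2.271 m/s

rope² = x² + 9²
x = √(19² - 9²) = 2√70
dx/dt = (rope/x) · d(rope)/dt = (19/(2√70)) · (-2) = -19√70/70 m/s
The boat approaches at 19√70/70 ≈ 2.271 m/s.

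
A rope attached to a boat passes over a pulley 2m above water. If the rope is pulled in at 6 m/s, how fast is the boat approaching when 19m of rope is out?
38√357/119 ≈ 6.034 m/s

rope² = x² + 2²
x = √(19² - 2²) = √357
dx/dt = (rope/x) · d(rope)/dt = (19/√357) · (-6) = -38√357/119 m/s
The boat approaches at 38√357/119 ≈ 6.034 m/s.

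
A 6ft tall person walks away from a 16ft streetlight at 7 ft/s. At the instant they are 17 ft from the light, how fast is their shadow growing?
21/5 ft/s

By similar triangles: 16/(x+s) = 6/s
Solving: s = 6x/10
ds/dt = 6/10 · dx/dt = 3/5 · 7 = 21/5 ft/s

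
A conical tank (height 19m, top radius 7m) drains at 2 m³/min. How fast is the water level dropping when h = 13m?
722/(8281π) ≈ 0.02775 m/min

r/h = 7/19, so r = (7/19)h
V = (1/3)πr²h = (1/3)π((7/19)h)²h = (49/1083)πh³
dV/dh = (49/361)πh²
dh/dt = (dV/dt)/(dV/dh) = -2/((49/361)π·13²) = -722/(8281π) m/min
The level is dropping at 722/(8281π) ≈ 0.02775 m/min.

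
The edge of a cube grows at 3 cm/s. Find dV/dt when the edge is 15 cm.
2025 cm³/s

V = s³
dV/dt = 3s² · ds/dt = 3·15²·3 = 2025 cm³/s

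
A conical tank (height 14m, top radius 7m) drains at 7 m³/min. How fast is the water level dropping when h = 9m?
28/(81π) ≈ 0.11 m/min

r/h = 7/14, so r = (1/2)h
V = (1/3)πr²h = (1/3)π((1/2)h)²h = (1/12)πh³
dV/dh = (1/4)πh²
dh/dt = (dV/dt)/(dV/dh) = -7/((1/4)π·9²) = -28/(81π) m/min
The level is dropping at 28/(81π) ≈ 0.11 m/min.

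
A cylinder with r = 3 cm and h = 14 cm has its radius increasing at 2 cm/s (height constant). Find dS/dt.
80π cm²/s

S = 2πrh + 2πr² (lateral + bases)
dS/dt = (2πh + 4πr)·dr/dt = (2π·14 + 4π·3)·2
= 80π cm²/s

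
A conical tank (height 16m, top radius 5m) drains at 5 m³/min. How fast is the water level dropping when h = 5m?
256/(125π) ≈ 0.6519 m/min

r/h = 5/16, so r = (5/16)h
V = (1/3)πr²h = (1/3)π((5/16)h)²h = (25/768)πh³
dV/dh = (25/256)πh²
dh/dt = (dV/dt)/(dV/dh) = -5/((25/256)π·5²) = -256/(125π) m/min
The level is dropping at 256/(125π) ≈ 0.6519 m/min.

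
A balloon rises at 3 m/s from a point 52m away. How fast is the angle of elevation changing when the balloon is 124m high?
0.008628 rad/s

tan(θ) = y/52
sec²(θ) · dθ/dt = (1/52) · dy/dt
dθ/dt = cos²(θ)/52 · 3 = 52/(52² + 124²) · 3
dθ/dt = 0.008628 rad/s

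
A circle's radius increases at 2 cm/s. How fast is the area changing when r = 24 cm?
96π cm²/s

A = πr²
dA/dt = 2πr · dr/dt = 2π(24)(2) = 96π cm²/s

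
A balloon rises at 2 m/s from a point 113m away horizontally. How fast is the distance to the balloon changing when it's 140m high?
280√32369/32369 ≈ 1.556 m/s

z² = 113² + y²
z = √(113² + 140²) = √32369
dz/dt = y/z · dy/dt = 140/√32369 · 2 = 280√32369/32369 ≈ 1.556 m/s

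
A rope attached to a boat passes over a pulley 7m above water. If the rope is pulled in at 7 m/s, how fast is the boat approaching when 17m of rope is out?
119√15/60 ≈ 7.681 m/s

rope² = x² + 7²
x = √(17² - 7²) = 4√15
dx/dt = (rope/x) · d(rope)/dt = (17/(4√15)) · (-7) = -119√15/60 m/s
The boat approaches at 119√15/60 ≈ 7.681 m/s.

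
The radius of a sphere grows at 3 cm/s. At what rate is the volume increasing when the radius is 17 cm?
3468π cm³/s

V = (4/3)πr³
dV/dt = dV/dr · dr/dt = 4πr² · 3
At r = 17: dV/dt = 3468π cm³/s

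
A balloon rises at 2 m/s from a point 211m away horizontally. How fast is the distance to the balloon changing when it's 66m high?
132√48877/48877 ≈ 0.5971 m/s

z² = 211² + y²
z = √(211² + 66²) = √48877
dz/dt = y/z · dy/dt = 66/√48877 · 2 = 132√48877/48877 ≈ 0.5971 m/s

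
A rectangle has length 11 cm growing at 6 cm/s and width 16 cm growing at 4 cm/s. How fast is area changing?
140 cm²/s

A = lw
dA/dt = w·dl/dt + l·dw/dt = 16·6 + 11·4 = 140 cm²/s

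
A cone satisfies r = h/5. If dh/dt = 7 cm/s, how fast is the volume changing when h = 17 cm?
2023π/25 cm³/s

V = (1/3)π(h/5)²h = πh³/75
dV/dt = πh²/25 · 7
At h = 17: dV/dt = 2023π/25 cm³/s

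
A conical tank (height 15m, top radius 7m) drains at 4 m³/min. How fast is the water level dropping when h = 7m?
900/(2401π) ≈ 0.1193 m/min

r/h = 7/15, so r = (7/15)h
V = (1/3)πr²h = (1/3)π((7/15)h)²h = (49/675)πh³
dV/dh = (49/225)πh²
dh/dt = (dV/dt)/(dV/dh) = -4/((49/225)π·7²) = -900/(2401π) m/min
The level is dropping at 900/(2401π) ≈ 0.1193 m/min.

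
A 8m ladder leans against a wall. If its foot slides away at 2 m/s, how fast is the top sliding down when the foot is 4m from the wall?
2√3/3 ≈ 1.155 m/s

x² + y² = 8²
2x·dx/dt + 2y·dy/dt = 0
dy/dt = -x/y · dx/dt = -4/(4√3) · 2 = -2√3/3 m/s
The top is descending at 2√3/3 ≈ 1.155 m/s.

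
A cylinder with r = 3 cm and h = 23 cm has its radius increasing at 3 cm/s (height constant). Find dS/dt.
174π cm²/s

S = 2πrh + 2πr² (lateral + bases)
dS/dt = (2πh + 4πr)·dr/dt = (2π·23 + 4π·3)·3
= 174π cm²/s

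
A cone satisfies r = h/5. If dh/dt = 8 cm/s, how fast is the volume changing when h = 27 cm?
5832π/25 cm³/s

V = (1/3)π(h/5)²h = πh³/75
dV/dt = πh²/25 · 8
At h = 27: dV/dt = 5832π/25 cm³/s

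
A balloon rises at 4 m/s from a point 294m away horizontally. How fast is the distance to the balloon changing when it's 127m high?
508√102565/102565 ≈ 1.586 m/s

z² = 294² + y²
z = √(294² + 127²) = √102565
dz/dt = y/z · dy/dt = 127/√102565 · 4 = 508√102565/102565 ≈ 1.586 m/s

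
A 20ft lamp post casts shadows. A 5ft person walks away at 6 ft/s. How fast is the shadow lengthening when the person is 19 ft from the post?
2 ft/s

By similar triangles: 20/(x+s) = 5/s
Solving: s = 5x/15
ds/dt = 5/15 · dx/dt = 1/3 · 6 = 2 ft/s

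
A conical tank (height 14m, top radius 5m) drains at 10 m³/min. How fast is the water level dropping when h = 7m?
8/(5π) ≈ 0.5093 m/min

r/h = 5/14, so r = (5/14)h
V = (1/3)πr²h = (1/3)π((5/14)h)²h = (25/588)πh³
dV/dh = (25/196)πh²
dh/dt = (dV/dt)/(dV/dh) = -10/((25/196)π·7²) = -8/(5π) m/min
The level is dropping at 8/(5π) ≈ 0.5093 m/min.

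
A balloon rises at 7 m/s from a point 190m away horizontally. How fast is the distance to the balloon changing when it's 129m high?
903√52741/52741 ≈ 3.932 m/s

z² = 190² + y²
z = √(190² + 129²) = √52741
dz/dt = y/z · dy/dt = 129/√52741 · 7 = 903√52741/52741 ≈ 3.932 m/s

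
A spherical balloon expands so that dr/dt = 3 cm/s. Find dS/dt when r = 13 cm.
312π cm²/s

S = 4πr²
dS/dt = dS/dr · dr/dt = 8πr · 3
At r = 13: dS/dt = 312π cm²/s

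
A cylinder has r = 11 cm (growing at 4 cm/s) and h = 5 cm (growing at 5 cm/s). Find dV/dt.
1045π cm³/s

V = πr²h
dV/dt = 2πrh·dr/dt + πr²·dh/dt
= 2π(11)(5)(4) + π(11)²(5)
= 1045π cm³/s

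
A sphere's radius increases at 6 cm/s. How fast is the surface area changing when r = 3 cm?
144π cm²/s

S = 4πr²
dS/dt = dS/dr · dr/dt = 8πr · 6
At r = 3: dS/dt = 144π cm²/s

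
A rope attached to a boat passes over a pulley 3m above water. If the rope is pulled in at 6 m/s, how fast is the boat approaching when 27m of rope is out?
27√5/10 ≈ 6.037 m/s

rope² = x² + 3²
x = √(27² - 3²) = 12√5
dx/dt = (rope/x) · d(rope)/dt = (27/(12√5)) · (-6) = -27√5/10 m/s
The boat approaches at 27√5/10 ≈ 6.037 m/s.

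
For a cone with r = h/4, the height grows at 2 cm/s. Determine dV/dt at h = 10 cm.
25π/2 cm³/s

V = (1/3)π(h/4)²h = πh³/48
dV/dt = πh²/16 · 2
At h = 10: dV/dt = 25π/2 cm³/s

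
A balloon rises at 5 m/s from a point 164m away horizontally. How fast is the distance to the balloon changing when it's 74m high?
185√8093/8093 ≈ 2.056 m/s

z² = 164² + y²
z = √(164² + 74²) = 2√8093
dz/dt = y/z · dy/dt = 74/(2√8093) · 5 = 185√8093/8093 ≈ 2.056 m/s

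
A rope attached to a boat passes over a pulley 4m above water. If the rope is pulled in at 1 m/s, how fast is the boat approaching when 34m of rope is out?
17√285/285 ≈ 1.007 m/s

rope² = x² + 4²
x = √(34² - 4²) = 2√285
dx/dt = (rope/x) · d(rope)/dt = (34/(2√285)) · (-1) = -17√285/285 m/s
The boat approaches at 17√285/285 ≈ 1.007 m/s.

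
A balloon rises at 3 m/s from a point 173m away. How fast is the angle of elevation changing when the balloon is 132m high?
0.01096 rad/s

tan(θ) = y/173
sec²(θ) · dθ/dt = (1/173) · dy/dt
dθ/dt = cos²(θ)/173 · 3 = 173/(173² + 132²) · 3
dθ/dt = 0.01096 rad/s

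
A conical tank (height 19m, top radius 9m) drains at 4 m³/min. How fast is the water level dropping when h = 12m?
361/(2916π) ≈ 0.03941 m/min

r/h = 9/19, so r = (9/19)h
V = (1/3)πr²h = (1/3)π((9/19)h)²h = (27/361)πh³
dV/dh = (81/361)πh²
dh/dt = (dV/dt)/(dV/dh) = -4/((81/361)π·12²) = -361/(2916π) m/min
The level is dropping at 361/(2916π) ≈ 0.03941 m/min.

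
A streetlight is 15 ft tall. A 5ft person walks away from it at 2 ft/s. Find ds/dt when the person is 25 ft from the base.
1 ft/s

By similar triangles: 15/(x+s) = 5/s
Solving: s = 5x/10
ds/dt = 5/10 · dx/dt = 1/2 · 2 = 1 ft/s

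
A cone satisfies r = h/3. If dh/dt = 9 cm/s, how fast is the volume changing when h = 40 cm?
1600π cm³/s

V = (1/3)π(h/3)²h = πh³/27
dV/dt = πh²/9 · 9
At h = 40: dV/dt = 1600π cm³/s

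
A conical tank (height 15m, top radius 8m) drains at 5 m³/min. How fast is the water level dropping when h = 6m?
125/(256π) ≈ 0.1554 m/min

r/h = 8/15, so r = (8/15)h
V = (1/3)πr²h = (1/3)π((8/15)h)²h = (64/675)πh³
dV/dh = (64/225)πh²
dh/dt = (dV/dt)/(dV/dh) = -5/((64/225)π·6²) = -125/(256π) m/min
The level is dropping at 125/(256π) ≈ 0.1554 m/min.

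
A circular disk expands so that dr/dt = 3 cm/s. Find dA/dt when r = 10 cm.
60π cm²/s

A = πr²
dA/dt = 2πr · dr/dt = 2π(10)(3) = 60π cm²/s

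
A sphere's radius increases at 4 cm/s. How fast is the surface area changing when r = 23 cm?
736π cm²/s

S = 4πr²
dS/dt = dS/dr · dr/dt = 8πr · 4
At r = 23: dS/dt = 736π cm²/s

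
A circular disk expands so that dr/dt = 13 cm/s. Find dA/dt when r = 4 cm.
104π cm²/s

A = πr²
dA/dt = 2πr · dr/dt = 2π(4)(13) = 104π cm²/s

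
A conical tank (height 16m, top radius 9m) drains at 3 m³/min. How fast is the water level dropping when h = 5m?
256/(675π) ≈ 0.1207 m/min

r/h = 9/16, so r = (9/16)h
V = (1/3)πr²h = (1/3)π((9/16)h)²h = (27/256)πh³
dV/dh = (81/256)πh²
dh/dt = (dV/dt)/(dV/dh) = -3/((81/256)π·5²) = -256/(675π) m/min
The level is dropping at 256/(675π) ≈ 0.1207 m/min.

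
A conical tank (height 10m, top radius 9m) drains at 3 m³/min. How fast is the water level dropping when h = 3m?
100/(243π) ≈ 0.131 m/min

r/h = 9/10, so r = (9/10)h
V = (1/3)πr²h = (1/3)π((9/10)h)²h = (27/100)πh³
dV/dh = (81/100)πh²
dh/dt = (dV/dt)/(dV/dh) = -3/((81/100)π·3²) = -100/(243π) m/min
The level is dropping at 100/(243π) ≈ 0.131 m/min.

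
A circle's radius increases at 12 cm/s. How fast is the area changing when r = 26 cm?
624π cm²/s

A = πr²
dA/dt = 2πr · dr/dt = 2π(26)(12) = 624π cm²/s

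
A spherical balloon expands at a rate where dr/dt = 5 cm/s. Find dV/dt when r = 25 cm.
12500π cm³/s

V = (4/3)πr³
dV/dt = dV/dr · dr/dt = 4πr² · 5
At r = 25: dV/dt = 12500π cm³/s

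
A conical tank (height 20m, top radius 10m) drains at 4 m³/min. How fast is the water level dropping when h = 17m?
16/(289π) ≈ 0.01762 m/min

r/h = 10/20, so r = (1/2)h
V = (1/3)πr²h = (1/3)π((1/2)h)²h = (1/12)πh³
dV/dh = (1/4)πh²
dh/dt = (dV/dt)/(dV/dh) = -4/((1/4)π·17²) = -16/(289π) m/min
The level is dropping at 16/(289π) ≈ 0.01762 m/min.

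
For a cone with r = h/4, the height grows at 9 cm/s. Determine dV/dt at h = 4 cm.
9π cm³/s

V = (1/3)π(h/4)²h = πh³/48
dV/dt = πh²/16 · 9
At h = 4: dV/dt = 9π cm³/s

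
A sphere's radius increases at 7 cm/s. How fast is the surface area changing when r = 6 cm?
336π cm²/s

S = 4πr²
dS/dt = dS/dr · dr/dt = 8πr · 7
At r = 6: dS/dt = 336π cm²/s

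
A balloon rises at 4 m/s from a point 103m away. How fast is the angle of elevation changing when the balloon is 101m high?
0.019798 rad/s

tan(θ) = y/103
sec²(θ) · dθ/dt = (1/103) · dy/dt
dθ/dt = cos²(θ)/103 · 4 = 103/(103² + 101²) · 4
dθ/dt = 0.019798 rad/s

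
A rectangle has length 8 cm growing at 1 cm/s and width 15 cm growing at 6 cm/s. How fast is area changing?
63 cm²/s

A = lw
dA/dt = w·dl/dt + l·dw/dt = 15·1 + 8·6 = 63 cm²/s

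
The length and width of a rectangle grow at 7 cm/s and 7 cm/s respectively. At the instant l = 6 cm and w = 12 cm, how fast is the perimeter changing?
28 cm/s

P = 2(l + w)
dP/dt = 2(dl/dt + dw/dt) = 2(7 + 7) = 28 cm/s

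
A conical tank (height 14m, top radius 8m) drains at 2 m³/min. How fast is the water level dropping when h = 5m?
49/(200π) ≈ 0.07799 m/min

r/h = 8/14, so r = (4/7)h
V = (1/3)πr²h = (1/3)π((4/7)h)²h = (16/147)πh³
dV/dh = (16/49)πh²
dh/dt = (dV/dt)/(dV/dh) = -2/((16/49)π·5²) = -49/(200π) m/min
The level is dropping at 49/(200π) ≈ 0.07799 m/min.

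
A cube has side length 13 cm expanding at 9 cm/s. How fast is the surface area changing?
1404 cm²/s

A = 6s²
dA/dt = 12s · ds/dt = 12·13·9 = 1404 cm²/s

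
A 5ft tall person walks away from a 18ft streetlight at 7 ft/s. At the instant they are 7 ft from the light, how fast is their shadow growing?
35/13 ft/s

By similar triangles: 18/(x+s) = 5/s
Solving: s = 5x/13
ds/dt = 5/13 · dx/dt = 5/13 · 7 = 35/13 ft/s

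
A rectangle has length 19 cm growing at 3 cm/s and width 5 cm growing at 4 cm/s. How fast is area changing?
91 cm²/s

A = lw
dA/dt = w·dl/dt + l·dw/dt = 5·3 + 19·4 = 91 cm²/s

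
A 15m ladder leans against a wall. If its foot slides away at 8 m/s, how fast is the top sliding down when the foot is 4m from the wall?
32√209/209 ≈ 2.213 m/s

x² + y² = 15²
2x·dx/dt + 2y·dy/dt = 0
dy/dt = -x/y · dx/dt = -4/√209 · 8 = -32√209/209 m/s
The top is descending at 32√209/209 ≈ 2.213 m/s.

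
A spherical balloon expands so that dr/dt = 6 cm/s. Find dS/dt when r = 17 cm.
816π cm²/s

S = 4πr²
dS/dt = dS/dr · dr/dt = 8πr · 6
At r = 17: dS/dt = 816π cm²/s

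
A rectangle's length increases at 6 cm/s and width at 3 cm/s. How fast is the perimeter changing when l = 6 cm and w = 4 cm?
18 cm/s

P = 2(l + w)
dP/dt = 2(dl/dt + dw/dt) = 2(6 + 3) = 18 cm/s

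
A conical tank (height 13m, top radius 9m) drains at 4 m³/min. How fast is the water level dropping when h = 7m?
676/(3969π) ≈ 0.05421 m/min

r/h = 9/13, so r = (9/13)h
V = (1/3)πr²h = (1/3)π((9/13)h)²h = (27/169)πh³
dV/dh = (81/169)πh²
dh/dt = (dV/dt)/(dV/dh) = -4/((81/169)π·7²) = -676/(3969π) m/min
The level is dropping at 676/(3969π) ≈ 0.05421 m/min.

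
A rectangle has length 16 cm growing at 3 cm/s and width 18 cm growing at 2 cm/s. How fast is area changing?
86 cm²/s

A = lw
dA/dt = w·dl/dt + l·dw/dt = 18·3 + 16·2 = 86 cm²/s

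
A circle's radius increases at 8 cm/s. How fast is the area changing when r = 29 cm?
464π cm²/s

A = πr²
dA/dt = 2πr · dr/dt = 2π(29)(8) = 464π cm²/s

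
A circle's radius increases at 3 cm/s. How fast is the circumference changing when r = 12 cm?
6π cm/s

C = 2πr
dC/dt = 2π · dr/dt = 2π · 3 = 6π cm/s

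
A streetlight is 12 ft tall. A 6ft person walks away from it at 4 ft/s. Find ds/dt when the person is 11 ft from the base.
4 ft/s

By similar triangles: 12/(x+s) = 6/s
Solving: s = 6x/6
ds/dt = 6/6 · dx/dt = 1 · 4 = 4 ft/s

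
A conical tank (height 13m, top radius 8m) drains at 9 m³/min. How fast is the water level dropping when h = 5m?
1521/(1600π) ≈ 0.3026 m/min

r/h = 8/13, so r = (8/13)h
V = (1/3)πr²h = (1/3)π((8/13)h)²h = (64/507)πh³
dV/dh = (64/169)πh²
dh/dt = (dV/dt)/(dV/dh) = -9/((64/169)π·5²) = -1521/(1600π) m/min
The level is dropping at 1521/(1600π) ≈ 0.3026 m/min.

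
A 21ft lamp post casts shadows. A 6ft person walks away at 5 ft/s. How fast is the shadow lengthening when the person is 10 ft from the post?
2 ft/s

By similar triangles: 21/(x+s) = 6/s
Solving: s = 6x/15
ds/dt = 6/15 · dx/dt = 2/5 · 5 = 2 ft/s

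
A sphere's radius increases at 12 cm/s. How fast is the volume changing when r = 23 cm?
25392π cm³/s

V = (4/3)πr³
dV/dt = dV/dr · dr/dt = 4πr² · 12
At r = 23: dV/dt = 25392π cm³/s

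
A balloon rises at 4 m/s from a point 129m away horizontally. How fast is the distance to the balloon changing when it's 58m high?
232√20005/20005 ≈ 1.64 m/s

z² = 129² + y²
z = √(129² + 58²) = √20005
dz/dt = y/z · dy/dt = 58/√20005 · 4 = 232√20005/20005 ≈ 1.64 m/s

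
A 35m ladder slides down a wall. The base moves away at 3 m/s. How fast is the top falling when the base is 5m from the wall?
√3/4 ≈ 0.433 m/s

x² + y² = 35²
2x·dx/dt + 2y·dy/dt = 0
dy/dt = -x/y · dx/dt = -5/(20√3) · 3 = -√3/4 m/s
The top is descending at √3/4 ≈ 0.433 m/s.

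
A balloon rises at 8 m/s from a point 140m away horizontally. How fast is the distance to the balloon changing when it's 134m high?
536√9389/9389 ≈ 5.532 m/s

z² = 140² + y²
z = √(140² + 134²) = 2√9389
dz/dt = y/z · dy/dt = 134/(2√9389) · 8 = 536√9389/9389 ≈ 5.532 m/s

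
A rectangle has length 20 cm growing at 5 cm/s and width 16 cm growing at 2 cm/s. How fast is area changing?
120 cm²/s

A = lw
dA/dt = w·dl/dt + l·dw/dt = 16·5 + 20·2 = 120 cm²/s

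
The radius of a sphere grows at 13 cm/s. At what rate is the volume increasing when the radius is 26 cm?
35152π cm³/s

V = (4/3)πr³
dV/dt = dV/dr · dr/dt = 4πr² · 13
At r = 26: dV/dt = 35152π cm³/s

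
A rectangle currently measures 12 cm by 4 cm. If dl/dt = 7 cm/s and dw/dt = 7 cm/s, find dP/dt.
28 cm/s

P = 2(l + w)
dP/dt = 2(dl/dt + dw/dt) = 2(7 + 7) = 28 cm/s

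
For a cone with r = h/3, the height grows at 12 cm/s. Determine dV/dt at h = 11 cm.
484π/3 cm³/s

V = (1/3)π(h/3)²h = πh³/27
dV/dt = πh²/9 · 12
At h = 11: dV/dt = 484π/3 cm³/s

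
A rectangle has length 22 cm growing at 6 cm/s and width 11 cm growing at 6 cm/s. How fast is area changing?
198 cm²/s

A = lw
dA/dt = w·dl/dt + l·dw/dt = 11·6 + 22·6 = 198 cm²/s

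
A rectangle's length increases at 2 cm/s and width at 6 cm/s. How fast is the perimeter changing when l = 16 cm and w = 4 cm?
16 cm/s

P = 2(l + w)
dP/dt = 2(dl/dt + dw/dt) = 2(2 + 6) = 16 cm/s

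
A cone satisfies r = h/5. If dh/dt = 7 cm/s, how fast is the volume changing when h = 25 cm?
175π cm³/s

V = (1/3)π(h/5)²h = πh³/75
dV/dt = πh²/25 · 7
At h = 25: dV/dt = 175π cm³/s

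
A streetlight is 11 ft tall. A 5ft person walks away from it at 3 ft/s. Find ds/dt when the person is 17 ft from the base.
5/2 ft/s

By similar triangles: 11/(x+s) = 5/s
Solving: s = 5x/6
ds/dt = 5/6 · dx/dt = 5/6 · 3 = 5/2 ft/s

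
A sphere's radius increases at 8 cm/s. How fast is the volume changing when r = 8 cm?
2048π cm³/s

V = (4/3)πr³
dV/dt = dV/dr · dr/dt = 4πr² · 8
At r = 8: dV/dt = 2048π cm³/s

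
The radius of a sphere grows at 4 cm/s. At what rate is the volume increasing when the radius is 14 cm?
3136π cm³/s

V = (4/3)πr³
dV/dt = dV/dr · dr/dt = 4πr² · 4
At r = 14: dV/dt = 3136π cm³/s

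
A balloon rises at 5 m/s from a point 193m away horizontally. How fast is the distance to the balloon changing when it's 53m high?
265√40058/40058 ≈ 1.324 m/s

z² = 193² + y²
z = √(193² + 53²) = √40058
dz/dt = y/z · dy/dt = 53/√40058 · 5 = 265√40058/40058 ≈ 1.324 m/s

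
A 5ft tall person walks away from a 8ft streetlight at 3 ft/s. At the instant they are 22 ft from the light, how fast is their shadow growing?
5 ft/s

By similar triangles: 8/(x+s) = 5/s
Solving: s = 5x/3
ds/dt = 5/3 · dx/dt = 5/3 · 3 = 5 ft/s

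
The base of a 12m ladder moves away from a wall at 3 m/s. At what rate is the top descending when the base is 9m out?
9√7/7 ≈ 3.402 m/s

x² + y² = 12²
2x·dx/dt + 2y·dy/dt = 0
dy/dt = -x/y · dx/dt = -9/(3√7) · 3 = -9√7/7 m/s
The top is descending at 9√7/7 ≈ 3.402 m/s.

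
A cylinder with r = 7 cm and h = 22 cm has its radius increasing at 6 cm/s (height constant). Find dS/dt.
432π cm²/s

S = 2πrh + 2πr² (lateral + bases)
dS/dt = (2πh + 4πr)·dr/dt = (2π·22 + 4π·7)·6
= 432π cm²/s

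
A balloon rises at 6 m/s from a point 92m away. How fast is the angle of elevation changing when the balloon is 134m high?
0.020893 rad/s

tan(θ) = y/92
sec²(θ) · dθ/dt = (1/92) · dy/dt
dθ/dt = cos²(θ)/92 · 6 = 92/(92² + 134²) · 6
dθ/dt = 0.020893 rad/s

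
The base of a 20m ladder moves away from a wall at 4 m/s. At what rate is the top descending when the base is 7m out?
28√39/117 ≈ 1.495 m/s

x² + y² = 20²
2x·dx/dt + 2y·dy/dt = 0
dy/dt = -x/y · dx/dt = -7/(3√39) · 4 = -28√39/117 m/s
The top is descending at 28√39/117 ≈ 1.495 m/s.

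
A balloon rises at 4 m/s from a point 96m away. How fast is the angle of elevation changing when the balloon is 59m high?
0.030243 rad/s

tan(θ) = y/96
sec²(θ) · dθ/dt = (1/96) · dy/dt
dθ/dt = cos²(θ)/96 · 4 = 96/(96² + 59²) · 4
dθ/dt = 0.030243 rad/s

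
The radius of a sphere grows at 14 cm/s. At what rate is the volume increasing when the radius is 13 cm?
9464π cm³/s

V = (4/3)πr³
dV/dt = dV/dr · dr/dt = 4πr² · 14
At r = 13: dV/dt = 9464π cm³/s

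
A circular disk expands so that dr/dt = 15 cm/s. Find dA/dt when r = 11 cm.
330π cm²/s

A = πr²
dA/dt = 2πr · dr/dt = 2π(11)(15) = 330π cm²/s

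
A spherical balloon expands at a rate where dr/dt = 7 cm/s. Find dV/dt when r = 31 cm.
26908π cm³/s

V = (4/3)πr³
dV/dt = dV/dr · dr/dt = 4πr² · 7
At r = 31: dV/dt = 26908π cm³/s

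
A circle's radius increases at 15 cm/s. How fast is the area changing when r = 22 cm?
660π cm²/s

A = πr²
dA/dt = 2πr · dr/dt = 2π(22)(15) = 660π cm²/s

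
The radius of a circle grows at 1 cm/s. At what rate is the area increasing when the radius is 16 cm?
32π cm²/s

A = πr²
dA/dt = 2πr · dr/dt = 2π(16)(1) = 32π cm²/s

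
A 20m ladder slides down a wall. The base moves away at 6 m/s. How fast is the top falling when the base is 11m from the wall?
22√31/31 ≈ 3.951 m/s

x² + y² = 20²
2x·dx/dt + 2y·dy/dt = 0
dy/dt = -x/y · dx/dt = -11/(3√31) · 6 = -22√31/31 m/s
The top is descending at 22√31/31 ≈ 3.951 m/s.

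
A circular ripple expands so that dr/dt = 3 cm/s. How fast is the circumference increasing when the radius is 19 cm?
6π cm/s

C = 2πr
dC/dt = 2π · dr/dt = 2π · 3 = 6π cm/s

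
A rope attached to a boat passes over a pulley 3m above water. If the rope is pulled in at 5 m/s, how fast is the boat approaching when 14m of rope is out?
70√187/187 ≈ 5.119 m/s

rope² = x² + 3²
x = √(14² - 3²) = √187
dx/dt = (rope/x) · d(rope)/dt = (14/√187) · (-5) = -70√187/187 m/s
The boat approaches at 70√187/187 ≈ 5.119 m/s.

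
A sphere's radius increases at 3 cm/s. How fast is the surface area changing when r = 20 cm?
480π cm²/s

S = 4πr²
dS/dt = dS/dr · dr/dt = 8πr · 3
At r = 20: dS/dt = 480π cm²/s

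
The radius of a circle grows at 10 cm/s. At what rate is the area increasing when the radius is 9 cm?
180π cm²/s

A = πr²
dA/dt = 2πr · dr/dt = 2π(9)(10) = 180π cm²/s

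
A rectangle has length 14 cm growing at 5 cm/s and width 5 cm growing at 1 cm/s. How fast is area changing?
39 cm²/s

A = lw
dA/dt = w·dl/dt + l·dw/dt = 5·5 + 14·1 = 39 cm²/s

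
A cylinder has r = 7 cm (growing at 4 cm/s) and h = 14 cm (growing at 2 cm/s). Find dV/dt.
882π cm³/s

V = πr²h
dV/dt = 2πrh·dr/dt + πr²·dh/dt
= 2π(7)(14)(4) + π(7)²(2)
= 882π cm³/s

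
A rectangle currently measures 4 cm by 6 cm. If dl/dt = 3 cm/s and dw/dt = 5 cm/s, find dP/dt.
16 cm/s

P = 2(l + w)
dP/dt = 2(dl/dt + dw/dt) = 2(3 + 5) = 16 cm/s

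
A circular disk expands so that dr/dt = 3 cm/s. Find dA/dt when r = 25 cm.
150π cm²/s

A = πr²
dA/dt = 2πr · dr/dt = 2π(25)(3) = 150π cm²/s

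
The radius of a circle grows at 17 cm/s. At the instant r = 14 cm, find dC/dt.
34π cm/s

C = 2πr
dC/dt = 2π · dr/dt = 2π · 17 = 34π cm/s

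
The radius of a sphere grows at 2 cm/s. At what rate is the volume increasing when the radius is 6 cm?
288π cm³/s

V = (4/3)πr³
dV/dt = dV/dr · dr/dt = 4πr² · 2
At r = 6: dV/dt = 288π cm³/s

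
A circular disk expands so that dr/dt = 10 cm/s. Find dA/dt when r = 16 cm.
320π cm²/s

A = πr²
dA/dt = 2πr · dr/dt = 2π(16)(10) = 320π cm²/s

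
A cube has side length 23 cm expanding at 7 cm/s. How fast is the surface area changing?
1932 cm²/s

A = 6s²
dA/dt = 12s · ds/dt = 12·23·7 = 1932 cm²/s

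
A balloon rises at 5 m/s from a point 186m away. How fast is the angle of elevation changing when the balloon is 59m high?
0.024424 rad/s

tan(θ) = y/186
sec²(θ) · dθ/dt = (1/186) · dy/dt
dθ/dt = cos²(θ)/186 · 5 = 186/(186² + 59²) · 5
dθ/dt = 0.024424 rad/s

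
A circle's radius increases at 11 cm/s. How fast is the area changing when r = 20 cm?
440π cm²/s

A = πr²
dA/dt = 2πr · dr/dt = 2π(20)(11) = 440π cm²/s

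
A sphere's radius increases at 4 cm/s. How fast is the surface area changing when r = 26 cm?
832π cm²/s

S = 4πr²
dS/dt = dS/dr · dr/dt = 8πr · 4
At r = 26: dS/dt = 832π cm²/s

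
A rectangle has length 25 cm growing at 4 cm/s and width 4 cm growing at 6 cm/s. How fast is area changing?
166 cm²/s

A = lw
dA/dt = w·dl/dt + l·dw/dt = 4·4 + 25·6 = 166 cm²/s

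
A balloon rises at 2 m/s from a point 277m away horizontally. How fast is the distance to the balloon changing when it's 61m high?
61√3218/8045 ≈ 0.4301 m/s

z² = 277² + y²
z = √(277² + 61²) = 5√3218
dz/dt = y/z · dy/dt = 61/(5√3218) · 2 = 61√3218/8045 ≈ 0.4301 m/s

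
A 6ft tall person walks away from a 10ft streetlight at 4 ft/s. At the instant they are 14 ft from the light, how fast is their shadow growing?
6 ft/s

By similar triangles: 10/(x+s) = 6/s
Solving: s = 6x/4
ds/dt = 6/4 · dx/dt = 3/2 · 4 = 6 ft/s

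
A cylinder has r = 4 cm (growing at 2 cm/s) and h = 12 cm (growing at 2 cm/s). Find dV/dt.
224π cm³/s

V = πr²h
dV/dt = 2πrh·dr/dt + πr²·dh/dt
= 2π(4)(12)(2) + π(4)²(2)
= 224π cm³/s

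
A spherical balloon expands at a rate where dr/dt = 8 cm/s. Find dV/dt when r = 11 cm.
3872π cm³/s

V = (4/3)πr³
dV/dt = dV/dr · dr/dt = 4πr² · 8
At r = 11: dV/dt = 3872π cm³/s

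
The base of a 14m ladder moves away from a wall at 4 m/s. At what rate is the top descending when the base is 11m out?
44√3/15 ≈ 5.081 m/s

x² + y² = 14²
2x·dx/dt + 2y·dy/dt = 0
dy/dt = -x/y · dx/dt = -11/(5√3) · 4 = -44√3/15 m/s
The top is descending at 44√3/15 ≈ 5.081 m/s.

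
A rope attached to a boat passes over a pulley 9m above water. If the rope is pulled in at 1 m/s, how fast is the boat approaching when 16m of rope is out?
16√7/35 ≈ 1.209 m/s

rope² = x² + 9²
x = √(16² - 9²) = 5√7
dx/dt = (rope/x) · d(rope)/dt = (16/(5√7)) · (-1) = -16√7/35 m/s
The boat approaches at 16√7/35 ≈ 1.209 m/s.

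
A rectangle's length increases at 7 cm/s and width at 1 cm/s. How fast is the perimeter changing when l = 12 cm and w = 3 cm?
16 cm/s

P = 2(l + w)
dP/dt = 2(dl/dt + dw/dt) = 2(7 + 1) = 16 cm/s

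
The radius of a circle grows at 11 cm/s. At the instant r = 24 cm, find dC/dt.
22π cm/s

C = 2πr
dC/dt = 2π · dr/dt = 2π · 11 = 22π cm/s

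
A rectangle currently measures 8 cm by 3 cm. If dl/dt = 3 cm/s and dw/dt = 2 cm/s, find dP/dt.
10 cm/s

P = 2(l + w)
dP/dt = 2(dl/dt + dw/dt) = 2(3 + 2) = 10 cm/s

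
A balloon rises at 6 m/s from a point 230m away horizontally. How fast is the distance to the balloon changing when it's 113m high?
678√65669/65669 ≈ 2.646 m/s

z² = 230² + y²
z = √(230² + 113²) = √65669
dz/dt = y/z · dy/dt = 113/√65669 · 6 = 678√65669/65669 ≈ 2.646 m/s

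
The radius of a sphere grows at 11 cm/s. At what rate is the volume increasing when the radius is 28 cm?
34496π cm³/s

V = (4/3)πr³
dV/dt = dV/dr · dr/dt = 4πr² · 11
At r = 28: dV/dt = 34496π cm³/s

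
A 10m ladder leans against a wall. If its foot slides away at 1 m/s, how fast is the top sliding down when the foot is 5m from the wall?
√3/3 ≈ 0.5774 m/s

x² + y² = 10²
2x·dx/dt + 2y·dy/dt = 0
dy/dt = -x/y · dx/dt = -5/(5√3) · 1 = -√3/3 m/s
The top is descending at √3/3 ≈ 0.5774 m/s.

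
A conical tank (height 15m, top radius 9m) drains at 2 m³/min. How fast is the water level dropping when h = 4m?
25/(72π) ≈ 0.1105 m/min

r/h = 9/15, so r = (3/5)h
V = (1/3)πr²h = (1/3)π((3/5)h)²h = (3/25)πh³
dV/dh = (9/25)πh²
dh/dt = (dV/dt)/(dV/dh) = -2/((9/25)π·4²) = -25/(72π) m/min
The level is dropping at 25/(72π) ≈ 0.1105 m/min.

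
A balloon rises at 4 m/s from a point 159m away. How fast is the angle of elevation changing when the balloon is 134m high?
0.01471 rad/s

tan(θ) = y/159
sec²(θ) · dθ/dt = (1/159) · dy/dt
dθ/dt = cos²(θ)/159 · 4 = 159/(159² + 134²) · 4
dθ/dt = 0.01471 rad/s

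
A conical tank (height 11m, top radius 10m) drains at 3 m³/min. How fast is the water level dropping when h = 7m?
363/(4900π) ≈ 0.02358 m/min

r/h = 10/11, so r = (10/11)h
V = (1/3)πr²h = (1/3)π((10/11)h)²h = (100/363)πh³
dV/dh = (100/121)πh²
dh/dt = (dV/dt)/(dV/dh) = -3/((100/121)π·7²) = -363/(4900π) m/min
The level is dropping at 363/(4900π) ≈ 0.02358 m/min.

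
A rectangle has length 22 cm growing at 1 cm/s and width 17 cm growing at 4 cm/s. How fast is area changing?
105 cm²/s

A = lw
dA/dt = w·dl/dt + l·dw/dt = 17·1 + 22·4 = 105 cm²/s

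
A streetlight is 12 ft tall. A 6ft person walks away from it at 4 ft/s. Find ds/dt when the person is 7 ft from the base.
4 ft/s

By similar triangles: 12/(x+s) = 6/s
Solving: s = 6x/6
ds/dt = 6/6 · dx/dt = 1 · 4 = 4 ft/s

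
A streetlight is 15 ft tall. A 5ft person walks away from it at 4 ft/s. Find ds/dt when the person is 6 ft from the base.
2 ft/s

By similar triangles: 15/(x+s) = 5/s
Solving: s = 5x/10
ds/dt = 5/10 · dx/dt = 1/2 · 4 = 2 ft/s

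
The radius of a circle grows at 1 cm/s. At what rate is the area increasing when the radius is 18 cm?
36π cm²/s

A = πr²
dA/dt = 2πr · dr/dt = 2π(18)(1) = 36π cm²/s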